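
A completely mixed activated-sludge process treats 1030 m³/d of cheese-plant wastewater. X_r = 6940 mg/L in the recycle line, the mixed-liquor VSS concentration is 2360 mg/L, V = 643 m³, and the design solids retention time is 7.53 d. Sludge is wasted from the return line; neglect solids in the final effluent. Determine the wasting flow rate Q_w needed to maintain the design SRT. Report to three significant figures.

Q_w ≈ 29.0 m³/d

Q_w = (V·X)/(θ_c X_r) = 643.0 × 2360 / (7.53 × 6940) = 29.04 m³/d.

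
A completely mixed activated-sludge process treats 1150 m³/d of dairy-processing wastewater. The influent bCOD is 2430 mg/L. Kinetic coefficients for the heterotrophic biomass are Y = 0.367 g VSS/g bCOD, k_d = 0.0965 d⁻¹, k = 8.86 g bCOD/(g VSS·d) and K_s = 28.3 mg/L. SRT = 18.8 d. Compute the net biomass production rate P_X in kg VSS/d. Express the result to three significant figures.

For a completely mixed reactor with recycle the Lawrence–McCarty relation gives S = K_s·(1 + k_d·θ_c) / [θ_c·(Y·k − k_d) − 1] = 28.3 × (1 + 0.0965 × 18.8) / [18.8 × (0.367 × 8.86 − 0.0965) − 1] = 79.64 / 58.32 = 1.366 mg/L.
Y_obs = Y / (1 + k_d θ_c) = 0.367 / (1 + 0.0965 × 18.8) = 0.367 / 2.814 = 0.1304.
Substrate removed = Q·(S₀ − S) = 1150 m³/d × (2430 − 1.37) g/m³ = 2.79×10^6 g/d = 2793 kg/d.
P_X = Y_obs · Q(S₀ − S) = 0.1304 × 2793 = 364.2 kg VSS/d.

P_X ≈ 364 kg VSS/d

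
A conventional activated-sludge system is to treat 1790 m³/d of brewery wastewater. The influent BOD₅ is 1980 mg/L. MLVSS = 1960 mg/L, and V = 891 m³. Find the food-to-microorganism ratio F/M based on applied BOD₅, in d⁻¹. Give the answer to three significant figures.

Food-to-microorganism ratio F/M = Q S₀ / (V X) = 1790 × 1980 / (891.0 × 1960) = 2.029 d⁻¹.

F/M ≈ 2.03 d⁻¹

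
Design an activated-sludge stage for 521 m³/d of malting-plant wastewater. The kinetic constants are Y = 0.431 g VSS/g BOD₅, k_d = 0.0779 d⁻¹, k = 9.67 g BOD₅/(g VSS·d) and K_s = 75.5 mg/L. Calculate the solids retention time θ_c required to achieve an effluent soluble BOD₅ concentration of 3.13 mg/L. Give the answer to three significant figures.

From 1/θ_c = Y·k·S/(K_s + S) − k_d: Y·k·S/(K_s+S) = 0.431 × 9.67 × 3.13 / (75.5 + 3.13) = 0.1659 d⁻¹.
Then 1/θ_c = μ − k_d = 0.1659 − 0.0779 = 0.08801 d⁻¹, giving θ_c = 11.36 d.

θ_c ≈ 11.4 d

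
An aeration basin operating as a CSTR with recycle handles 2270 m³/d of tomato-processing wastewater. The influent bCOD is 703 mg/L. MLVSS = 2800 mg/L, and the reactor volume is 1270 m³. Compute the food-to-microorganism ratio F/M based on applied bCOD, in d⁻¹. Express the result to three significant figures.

F/M = applied load / biomass = Q·S₀/(V·X) = 2270 × 703 / (1270 × 2800) = 0.4488 d⁻¹.

F/M ≈ 0.449 d⁻¹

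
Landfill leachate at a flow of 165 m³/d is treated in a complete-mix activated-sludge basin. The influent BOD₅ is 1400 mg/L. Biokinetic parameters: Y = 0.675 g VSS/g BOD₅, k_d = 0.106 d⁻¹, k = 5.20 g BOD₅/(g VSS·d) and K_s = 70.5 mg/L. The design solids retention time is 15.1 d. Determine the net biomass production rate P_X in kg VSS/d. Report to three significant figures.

For a completely mixed reactor with recycle the Lawrence–McCarty relation gives S = K_s·(1 + k_d·θ_c) / [θ_c·(Y·k − k_d) − 1] = 70.5 × (1 + 0.106 × 15.1) / [15.1 × (0.675 × 5.20 − 0.106) − 1] = 183.3 / 50.40 = 3.638 mg/L.
The observed yield is Y_obs = Y/(1 + k_d·θ_c) = 0.675 / (1 + 0.106 × 15.1) = 0.675 / 2.601 = 0.2596 g VSS per g BOD₅ removed.
Mass of BOD₅ removed per day: Q(S₀ − S) = 165 × 1396 g/m³ = 230.4 kg/d.
Net biomass production P_X = Y_obs × Q·(S₀ − S) = 0.2596 × 230.4 = 59.80 kg VSS/d.

P_X ≈ 59.8 kg VSS/d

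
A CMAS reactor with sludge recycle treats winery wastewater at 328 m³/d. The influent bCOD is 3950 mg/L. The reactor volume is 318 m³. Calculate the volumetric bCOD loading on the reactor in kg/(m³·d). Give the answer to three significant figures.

L_v ≈ 4.07 kg bCOD/(m³·d)

Applied bCOD load per unit volume = Q·S₀/V = (328 × 3950/1000)/318.0 = 4.074 kg bCOD·m⁻³·d⁻¹.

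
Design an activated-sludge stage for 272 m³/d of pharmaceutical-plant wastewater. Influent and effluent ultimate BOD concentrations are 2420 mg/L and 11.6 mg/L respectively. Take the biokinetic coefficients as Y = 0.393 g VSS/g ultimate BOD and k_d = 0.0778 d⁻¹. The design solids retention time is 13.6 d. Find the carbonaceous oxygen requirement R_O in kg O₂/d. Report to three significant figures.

R_O ≈ 477 kg O₂/d

Y_obs = Y / (1 + k_d θ_c) = 0.393 / (1 + 0.0778 × 13.6) = 0.393 / 2.058 = 0.1910.
Mass of ultimate BOD removed per day: Q(S₀ − S) = 272 × 2408 g/m³ = 655.1 kg/d.
Net sludge production P_X = 0.1910 × 655.1 = 125.1 kg VSS/d.
R_O = Q·ΔS − 1.42 P_X = 655.1 − 177.6 = 477.5 kg O₂/d.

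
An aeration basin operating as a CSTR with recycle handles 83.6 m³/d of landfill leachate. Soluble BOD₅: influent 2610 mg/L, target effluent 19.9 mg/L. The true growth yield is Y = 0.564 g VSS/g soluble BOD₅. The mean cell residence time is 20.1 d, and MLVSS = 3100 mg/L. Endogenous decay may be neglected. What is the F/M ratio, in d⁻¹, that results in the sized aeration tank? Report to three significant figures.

With k_d = 0 the design equation reduces to V = Y Q (S₀−S) θ_c / X = 0.564 × 83.6 × (2610 − 19.9) × 20.1 / 3100 = 791.8 m³.
Food-to-microorganism ratio F/M = Q S₀ / (V X) = 83.6 × 2610 / (791.8 × 3100) = 0.08889 d⁻¹.

F/M ≈ 0.0889 d⁻¹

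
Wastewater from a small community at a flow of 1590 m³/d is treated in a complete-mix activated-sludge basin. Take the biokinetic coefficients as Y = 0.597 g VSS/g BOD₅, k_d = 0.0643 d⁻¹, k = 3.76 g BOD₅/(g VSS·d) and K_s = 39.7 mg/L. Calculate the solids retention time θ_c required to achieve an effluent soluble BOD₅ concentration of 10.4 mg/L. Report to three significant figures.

θ_c ≈ 2.49 d

From 1/θ_c = Y·k·S/(K_s + S) − k_d: Y·k·S/(K_s+S) = 0.597 × 3.76 × 10.4 / (39.7 + 10.4) = 0.4660 d⁻¹.
Then 1/θ_c = μ − k_d = 0.4660 − 0.0643 = 0.4017 d⁻¹, giving θ_c = 2.490 d.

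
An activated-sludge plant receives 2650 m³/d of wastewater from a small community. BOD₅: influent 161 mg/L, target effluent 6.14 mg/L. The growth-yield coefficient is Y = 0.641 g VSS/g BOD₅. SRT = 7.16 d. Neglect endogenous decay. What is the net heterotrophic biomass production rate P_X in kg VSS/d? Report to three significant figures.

P_X ≈ 263 kg VSS/d

With endogenous decay neglected, the observed yield equals the true yield: Y_obs = Y = 0.641 g VSS/g BOD₅.
Substrate removed = Q·(S₀ − S) = 2650 m³/d × (161 − 6.14) g/m³ = 4.1×10^5 g/d = 410.4 kg/d.
Biomass produced: P_X = Y_obs·Q·ΔS = 0.6410 × 410.4 ≈ 263.1 kg VSS/d.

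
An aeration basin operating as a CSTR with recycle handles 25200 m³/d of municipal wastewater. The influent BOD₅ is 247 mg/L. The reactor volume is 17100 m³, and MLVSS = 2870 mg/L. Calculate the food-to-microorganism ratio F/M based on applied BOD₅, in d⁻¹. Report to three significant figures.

F/M ≈ 0.127 d⁻¹

F/M = Q·S₀ / (V·X) = 25200 × 247 / (17100 × 2870) = 0.1268 g BOD₅·(g VSS·d)⁻¹.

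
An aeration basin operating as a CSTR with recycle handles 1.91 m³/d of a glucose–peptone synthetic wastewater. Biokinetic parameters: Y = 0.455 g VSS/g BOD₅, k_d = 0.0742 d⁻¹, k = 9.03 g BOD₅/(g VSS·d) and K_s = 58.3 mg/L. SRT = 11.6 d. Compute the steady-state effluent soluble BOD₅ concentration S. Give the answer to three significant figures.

S ≈ 2.37 mg/L

From the Monod/SRT balance for a CMAS, S = K_s·(1+k_d θ_c)/[θ_c·(Y k − k_d) − 1] = 58.3 × (1 + 0.0742 × 11.6) / [11.6 × (0.455 × 9.03 − 0.0742) − 1] = 108.5 / 45.80 = 2.369 mg/L.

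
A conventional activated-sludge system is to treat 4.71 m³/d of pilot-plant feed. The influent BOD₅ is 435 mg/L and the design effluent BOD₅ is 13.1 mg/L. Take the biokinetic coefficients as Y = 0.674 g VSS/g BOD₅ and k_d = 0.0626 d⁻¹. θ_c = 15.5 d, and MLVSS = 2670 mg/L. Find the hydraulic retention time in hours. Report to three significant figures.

τ ≈ 20.1 h

From the SRT design equation V = Y Q (S₀−S) θ_c / [X (1 + k_d θ_c)] = 0.674 × 4.71 × (435 − 13.1) × 15.5 / [2670 × (1 + 0.0626 × 15.5)] = 2.08×10^4 / 5261 = 3.946 m³.
τ = V/Q = 3.946/4.71 = 0.8378 d, or 20.11 h.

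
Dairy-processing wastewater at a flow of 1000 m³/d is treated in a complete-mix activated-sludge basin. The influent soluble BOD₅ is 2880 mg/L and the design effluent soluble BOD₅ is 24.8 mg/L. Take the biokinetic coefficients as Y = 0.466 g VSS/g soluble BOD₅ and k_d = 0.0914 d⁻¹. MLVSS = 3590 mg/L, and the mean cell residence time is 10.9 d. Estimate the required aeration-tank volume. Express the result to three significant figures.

Rearranging the biomass balance for a CMAS with decay, V = Y·Q·ΔS·θ_c / [X·(1+k_d θ_c)] = 0.466 × 1000 × (2880 − 24.8) × 10.9 / [3590 × (1 + 0.0914 × 10.9)] = 1.45×10^7 / 7167 = 2024 m³.

V ≈ 2020 m³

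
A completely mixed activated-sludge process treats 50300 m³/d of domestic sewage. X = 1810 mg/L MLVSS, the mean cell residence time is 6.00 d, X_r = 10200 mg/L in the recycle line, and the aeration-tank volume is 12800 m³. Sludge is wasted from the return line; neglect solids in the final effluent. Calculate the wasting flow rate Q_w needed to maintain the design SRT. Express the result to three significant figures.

Q_w ≈ 379 m³/d

Wasting from the return line (neglecting effluent solids): Q_w = V·X / (θ_c·X_r) = 12800 × 1810 / (6.00 × 10200) = 378.6 m³/d.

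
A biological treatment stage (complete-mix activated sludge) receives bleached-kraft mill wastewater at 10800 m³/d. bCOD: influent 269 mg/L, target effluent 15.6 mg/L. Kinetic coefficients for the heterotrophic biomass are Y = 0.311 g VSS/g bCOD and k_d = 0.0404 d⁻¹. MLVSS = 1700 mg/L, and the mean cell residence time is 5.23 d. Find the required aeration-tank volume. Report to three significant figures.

V ≈ 2160 m³

From the SRT design equation V = Y Q (S₀−S) θ_c / [X (1 + k_d θ_c)] = 0.311 × 10800 × (269 − 15.6) × 5.23 / [1700 × (1 + 0.0404 × 5.23)] = 4.45×10^6 / 2059 = 2162 m³.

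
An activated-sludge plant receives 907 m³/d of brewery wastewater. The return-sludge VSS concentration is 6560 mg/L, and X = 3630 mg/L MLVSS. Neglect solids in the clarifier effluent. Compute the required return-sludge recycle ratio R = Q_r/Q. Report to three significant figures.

Mass balance around the secondary clarifier (neglecting effluent solids): R = X / (X_r − X) = 3630 / (6560 − 3630) = 1.239.

R ≈ 1.24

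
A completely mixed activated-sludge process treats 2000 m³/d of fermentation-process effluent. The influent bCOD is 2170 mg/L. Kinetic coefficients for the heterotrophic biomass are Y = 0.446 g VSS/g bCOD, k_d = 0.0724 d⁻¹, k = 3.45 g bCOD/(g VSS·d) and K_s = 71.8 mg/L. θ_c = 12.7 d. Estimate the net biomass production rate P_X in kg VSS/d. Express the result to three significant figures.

P_X ≈ 1000 kg VSS/d

From the Monod/SRT balance for a CMAS, S = K_s·(1+k_d θ_c)/[θ_c·(Y k − k_d) − 1] = 71.8 × (1 + 0.0724 × 12.7) / [12.7 × (0.446 × 3.45 − 0.0724) − 1] = 137.8 / 17.62 = 7.821 mg/L.
Correct the yield for decay: Y_obs = Y/(1 + k_d θ_c) = 0.446 / (1 + 0.0724 × 12.7) = 0.446 / 1.919 = 0.2324.
ΔS = 2170 − 7.82 = 2162 mg/L, so the substrate removal rate is 2000 × 2162/1000 = 4324 kg bCOD/d.
P_X = Y_obs · Q(S₀ − S) = 0.2324 × 4324 = 1005 kg VSS/d.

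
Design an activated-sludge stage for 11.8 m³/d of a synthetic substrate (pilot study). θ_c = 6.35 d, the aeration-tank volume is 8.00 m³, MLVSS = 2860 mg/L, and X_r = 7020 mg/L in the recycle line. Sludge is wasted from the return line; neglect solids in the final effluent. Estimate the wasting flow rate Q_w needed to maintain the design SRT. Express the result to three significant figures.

Q_w ≈ 0.513 m³/d

Q_w = (V·X)/(θ_c X_r) = 8.000 × 2860 / (6.35 × 7020) = 0.5133 m³/d.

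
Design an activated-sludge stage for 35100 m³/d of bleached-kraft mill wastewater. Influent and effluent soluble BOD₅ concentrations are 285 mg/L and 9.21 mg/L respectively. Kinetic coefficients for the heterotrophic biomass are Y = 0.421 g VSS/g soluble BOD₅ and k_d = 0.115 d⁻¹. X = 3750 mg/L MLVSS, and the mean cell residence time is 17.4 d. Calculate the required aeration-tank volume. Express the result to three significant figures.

V ≈ 6300 m³

From the SRT design equation V = Y Q (S₀−S) θ_c / [X (1 + k_d θ_c)] = 0.421 × 35100 × (285 − 9.21) × 17.4 / [3750 × (1 + 0.115 × 17.4)] = 7.09×10^7 / 11254 = 6301 m³.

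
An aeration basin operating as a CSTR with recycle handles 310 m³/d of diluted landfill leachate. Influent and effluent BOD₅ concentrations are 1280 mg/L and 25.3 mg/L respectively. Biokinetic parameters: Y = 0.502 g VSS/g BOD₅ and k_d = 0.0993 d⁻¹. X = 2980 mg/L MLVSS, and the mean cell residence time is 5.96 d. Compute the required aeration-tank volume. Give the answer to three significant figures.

Steady-state biomass mass balance: V·X·(1 + k_d·θ_c) = Y·Q·(S₀ − S)·θ_c, so V = 0.502 × 310 × (1280 − 25.3) × 5.96 / [2980 × (1 + 0.0993 × 5.96)] = 1.16×10^6 / 4744 = 245.3 m³.

V ≈ 245 m³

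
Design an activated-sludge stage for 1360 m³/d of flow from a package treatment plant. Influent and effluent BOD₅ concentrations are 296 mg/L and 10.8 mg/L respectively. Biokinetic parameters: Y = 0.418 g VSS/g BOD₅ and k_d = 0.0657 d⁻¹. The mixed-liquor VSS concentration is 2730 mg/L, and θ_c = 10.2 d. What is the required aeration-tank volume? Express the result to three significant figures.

V ≈ 363 m³

Steady-state biomass mass balance: V·X·(1 + k_d·θ_c) = Y·Q·(S₀ − S)·θ_c, so V = 0.418 × 1360 × (296 − 10.8) × 10.2 / [2730 × (1 + 0.0657 × 10.2)] = 1.65×10^6 / 4559 = 362.7 m³.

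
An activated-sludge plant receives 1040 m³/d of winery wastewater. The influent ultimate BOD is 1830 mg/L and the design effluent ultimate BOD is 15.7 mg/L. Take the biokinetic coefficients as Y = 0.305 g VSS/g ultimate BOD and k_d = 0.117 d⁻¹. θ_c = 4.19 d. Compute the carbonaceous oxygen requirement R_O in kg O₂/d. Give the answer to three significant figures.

Correct the yield for decay: Y_obs = Y/(1 + k_d θ_c) = 0.305 / (1 + 0.117 × 4.19) = 0.305 / 1.490 = 0.2047.
Mass of ultimate BOD removed per day: Q(S₀ − S) = 1040 × 1814 g/m³ = 1887 kg/d.
P_X = Y_obs·Q·(S₀ − S) = 0.2047 × 1887 = 386.2 kg VSS/d.
Carbonaceous O₂ demand = substrate oxidised − cell-mass equivalent = 1887 − 1.42 × 386.2 = 1338 kg O₂/d.

R_O ≈ 1340 kg O₂/d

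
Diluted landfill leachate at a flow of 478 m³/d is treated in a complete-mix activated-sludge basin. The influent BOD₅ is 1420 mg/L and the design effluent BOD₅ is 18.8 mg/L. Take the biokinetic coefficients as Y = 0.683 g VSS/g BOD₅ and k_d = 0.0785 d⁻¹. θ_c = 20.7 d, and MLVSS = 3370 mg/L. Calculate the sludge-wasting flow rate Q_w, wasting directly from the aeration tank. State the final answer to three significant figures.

Steady-state biomass mass balance: V·X·(1 + k_d·θ_c) = Y·Q·(S₀ − S)·θ_c, so V = 0.683 × 478 × (1420 − 18.8) × 20.7 / [3370 × (1 + 0.0785 × 20.7)] = 9.47×10^6 / 8846 = 1070 m³.
Wasting from the aeration tank: Q_w = V / θ_c = 1070 / 20.7 = 51.71 m³/d.

Q_w ≈ 51.7 m³/d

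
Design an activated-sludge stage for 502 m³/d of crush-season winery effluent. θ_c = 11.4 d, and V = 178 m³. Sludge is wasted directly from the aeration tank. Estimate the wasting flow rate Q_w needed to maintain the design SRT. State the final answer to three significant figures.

Q_w ≈ 15.6 m³/d

Wasting from the aeration tank: Q_w = V / θ_c = 178.0 / 11.4 = 15.61 m³/d.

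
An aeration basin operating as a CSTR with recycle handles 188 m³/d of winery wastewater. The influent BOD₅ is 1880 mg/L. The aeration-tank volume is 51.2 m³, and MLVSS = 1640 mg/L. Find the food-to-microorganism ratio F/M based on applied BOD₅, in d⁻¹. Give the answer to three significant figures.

F/M ≈ 4.21 d⁻¹

Food-to-microorganism ratio F/M = Q S₀ / (V X) = 188 × 1880 / (51.20 × 1640) = 4.209 d⁻¹.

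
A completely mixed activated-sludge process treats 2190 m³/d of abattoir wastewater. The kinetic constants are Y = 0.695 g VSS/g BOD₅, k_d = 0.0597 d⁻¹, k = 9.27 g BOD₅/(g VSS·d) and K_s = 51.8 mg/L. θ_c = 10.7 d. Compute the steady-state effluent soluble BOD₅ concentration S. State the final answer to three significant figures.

S ≈ 1.26 mg/L

For a completely mixed reactor with recycle the Lawrence–McCarty relation gives S = K_s·(1 + k_d·θ_c) / [θ_c·(Y·k − k_d) − 1] = 51.8 × (1 + 0.0597 × 10.7) / [10.7 × (0.695 × 9.27 − 0.0597) − 1] = 84.89 / 67.30 = 1.261 mg/L.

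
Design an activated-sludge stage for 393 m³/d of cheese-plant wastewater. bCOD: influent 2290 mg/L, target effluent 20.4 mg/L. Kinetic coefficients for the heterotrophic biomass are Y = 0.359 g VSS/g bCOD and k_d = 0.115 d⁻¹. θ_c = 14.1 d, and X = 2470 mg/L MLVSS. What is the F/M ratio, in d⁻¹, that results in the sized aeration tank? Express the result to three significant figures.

F/M ≈ 0.523 d⁻¹

Steady-state biomass mass balance: V·X·(1 + k_d·θ_c) = Y·Q·(S₀ − S)·θ_c, so V = 0.359 × 393 × (2290 − 20.4) × 14.1 / [2470 × (1 + 0.115 × 14.1)] = 4.51×10^6 / 6475 = 697.3 m³.
F/M = applied load / biomass = Q·S₀/(V·X) = 393 × 2290 / (697.3 × 2470) = 0.5225 d⁻¹.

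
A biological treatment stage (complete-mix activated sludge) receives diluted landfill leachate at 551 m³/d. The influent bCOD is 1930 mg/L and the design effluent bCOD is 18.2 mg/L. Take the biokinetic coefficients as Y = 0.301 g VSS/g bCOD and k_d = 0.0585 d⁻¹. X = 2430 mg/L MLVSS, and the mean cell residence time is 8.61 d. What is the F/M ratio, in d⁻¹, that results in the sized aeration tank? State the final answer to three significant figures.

F/M ≈ 0.586 d⁻¹

Steady-state biomass mass balance: V·X·(1 + k_d·θ_c) = Y·Q·(S₀ − S)·θ_c, so V = 0.301 × 551 × (1930 − 18.2) × 8.61 / [2430 × (1 + 0.0585 × 8.61)] = 2.73×10^6 / 3654 = 747.1 m³.
F/M = applied load / biomass = Q·S₀/(V·X) = 551 × 1930 / (747.1 × 2430) = 0.5857 d⁻¹.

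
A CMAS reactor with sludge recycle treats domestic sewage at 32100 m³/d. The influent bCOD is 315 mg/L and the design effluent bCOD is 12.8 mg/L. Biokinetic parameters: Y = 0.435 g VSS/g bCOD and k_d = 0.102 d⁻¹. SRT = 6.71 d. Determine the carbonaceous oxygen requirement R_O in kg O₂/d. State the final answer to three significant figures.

Observed yield with endogenous decay: Y_obs = Y / (1 + k_d·θ_c) = 0.435 / (1 + 0.102 × 6.71) = 0.435 / 1.684 = 0.2582 g VSS/g bCOD.
ΔS = 315 − 12.8 = 302.2 mg/L, so the substrate removal rate is 32100 × 302.2/1000 = 9701 kg bCOD/d.
P_X = Y_obs·Q·(S₀ − S) = 0.2582 × 9701 = 2505 kg VSS/d.
R_O = Q·ΔS − 1.42 P_X = 9701 − 3557 = 6143 kg O₂/d.

R_O ≈ 6140 kg O₂/d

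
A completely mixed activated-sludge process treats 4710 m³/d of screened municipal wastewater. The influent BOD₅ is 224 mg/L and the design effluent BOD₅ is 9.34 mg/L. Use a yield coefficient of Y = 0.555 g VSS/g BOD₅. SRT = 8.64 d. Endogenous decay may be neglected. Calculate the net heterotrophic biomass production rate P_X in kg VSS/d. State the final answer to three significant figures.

P_X ≈ 561 kg VSS/d

Since k_d ≈ 0, Y_obs = Y = 0.555 g VSS/g BOD₅.
Mass of BOD₅ removed per day: Q(S₀ − S) = 4710 × 214.7 g/m³ = 1011 kg/d.
P_X = Y_obs · Q(S₀ − S) = 0.5550 × 1011 = 561.1 kg VSS/d.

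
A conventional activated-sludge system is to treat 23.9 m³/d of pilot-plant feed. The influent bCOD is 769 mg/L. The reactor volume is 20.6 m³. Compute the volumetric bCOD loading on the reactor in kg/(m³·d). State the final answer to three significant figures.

Volumetric loading L_v = Q·S₀ / V = 23.9 × 769 g/m³ / 20.60 m³ = 892.2 g/(m³·d) = 0.8922 kg bCOD/(m³·d).

L_v ≈ 0.892 kg bCOD/(m³·d)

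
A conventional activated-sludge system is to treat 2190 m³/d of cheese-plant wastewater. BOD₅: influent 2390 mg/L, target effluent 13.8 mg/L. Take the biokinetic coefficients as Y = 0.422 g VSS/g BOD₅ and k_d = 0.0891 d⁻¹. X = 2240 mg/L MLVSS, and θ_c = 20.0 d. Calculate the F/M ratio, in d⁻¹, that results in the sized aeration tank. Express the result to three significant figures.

F/M ≈ 0.332 d⁻¹

Rearranging the biomass balance for a CMAS with decay, V = Y·Q·ΔS·θ_c / [X·(1+k_d θ_c)] = 0.422 × 2190 × (2390 − 13.8) × 20.0 / [2240 × (1 + 0.0891 × 20.0)] = 4.39×10^7 / 6232 = 7048 m³.
F/M = applied load / biomass = Q·S₀/(V·X) = 2190 × 2390 / (7048 × 2240) = 0.3315 d⁻¹.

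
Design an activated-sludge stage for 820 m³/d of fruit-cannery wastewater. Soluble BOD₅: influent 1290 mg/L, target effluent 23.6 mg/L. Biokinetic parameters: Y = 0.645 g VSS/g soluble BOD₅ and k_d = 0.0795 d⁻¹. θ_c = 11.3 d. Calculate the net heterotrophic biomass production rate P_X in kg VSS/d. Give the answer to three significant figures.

The observed yield is Y_obs = Y/(1 + k_d·θ_c) = 0.645 / (1 + 0.0795 × 11.3) = 0.645 / 1.898 = 0.3398 g VSS per g soluble BOD₅ removed.
Substrate removed = Q·(S₀ − S) = 820 m³/d × (1290 − 23.6) g/m³ = 1.04×10^6 g/d = 1038 kg/d.
P_X = Y_obs · Q(S₀ − S) = 0.3398 × 1038 = 352.8 kg VSS/d.

P_X ≈ 353 kg VSS/d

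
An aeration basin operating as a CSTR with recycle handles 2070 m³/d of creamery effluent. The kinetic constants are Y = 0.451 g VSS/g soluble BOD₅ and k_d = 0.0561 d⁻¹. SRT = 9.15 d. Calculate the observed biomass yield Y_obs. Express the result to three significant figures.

Y_obs ≈ 0.298 g VSS/g soluble BOD₅

Observed yield with endogenous decay: Y_obs = Y / (1 + k_d·θ_c) = 0.451 / (1 + 0.0561 × 9.15) = 0.451 / 1.513 = 0.2980 g VSS/g soluble BOD₅.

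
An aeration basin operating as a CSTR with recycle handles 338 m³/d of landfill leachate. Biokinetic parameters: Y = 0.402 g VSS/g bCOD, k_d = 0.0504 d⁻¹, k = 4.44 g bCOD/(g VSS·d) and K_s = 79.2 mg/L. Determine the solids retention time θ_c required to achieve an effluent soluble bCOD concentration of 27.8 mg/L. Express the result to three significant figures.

θ_c ≈ 2.42 d

From 1/θ_c = Y·k·S/(K_s + S) − k_d: Y·k·S/(K_s+S) = 0.402 × 4.44 × 27.8 / (79.2 + 27.8) = 0.4637 d⁻¹.
1/θ_c = 0.4637 − 0.0504 = 0.4133 d⁻¹, so θ_c = 2.419 d.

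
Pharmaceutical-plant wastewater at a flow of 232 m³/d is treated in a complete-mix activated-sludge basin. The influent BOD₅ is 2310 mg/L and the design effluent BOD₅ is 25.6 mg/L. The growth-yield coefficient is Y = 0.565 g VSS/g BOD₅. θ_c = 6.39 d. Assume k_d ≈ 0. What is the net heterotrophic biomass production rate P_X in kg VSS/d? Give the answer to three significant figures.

P_X ≈ 299 kg VSS/d

No decay correction is needed, so Y_obs = Y = 0.565.
Mass of BOD₅ removed per day: Q(S₀ − S) = 232 × 2284 g/m³ = 530.0 kg/d.
So the net sludge growth is P_X = 0.5650 × 530.0 = 299.4 kg VSS/d.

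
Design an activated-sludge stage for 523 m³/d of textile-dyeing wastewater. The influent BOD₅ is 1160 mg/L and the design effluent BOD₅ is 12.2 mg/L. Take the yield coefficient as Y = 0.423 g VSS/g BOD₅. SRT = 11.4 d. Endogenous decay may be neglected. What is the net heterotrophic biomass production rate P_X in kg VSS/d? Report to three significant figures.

Since k_d ≈ 0, Y_obs = Y = 0.423 g VSS/g BOD₅.
Q·(S₀ − S) = 523 × (1160 − 12.2) × 10⁻³ = 600.3 kg/d removed.
Biomass produced: P_X = Y_obs·Q·ΔS = 0.4230 × 600.3 ≈ 253.9 kg VSS/d.

P_X ≈ 254 kg VSS/d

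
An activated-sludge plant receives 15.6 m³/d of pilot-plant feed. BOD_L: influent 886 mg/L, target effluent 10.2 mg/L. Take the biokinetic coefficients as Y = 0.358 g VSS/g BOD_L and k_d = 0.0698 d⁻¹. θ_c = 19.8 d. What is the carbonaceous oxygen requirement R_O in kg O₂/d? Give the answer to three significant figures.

The observed yield is Y_obs = Y/(1 + k_d·θ_c) = 0.358 / (1 + 0.0698 × 19.8) = 0.358 / 2.382 = 0.1503 g VSS per g BOD_L removed.
Substrate removed = Q·(S₀ − S) = 15.6 m³/d × (886 − 10.2) g/m³ = 1.37×10^4 g/d = 13.66 kg/d.
P_X = Y_obs·Q·(S₀ − S) = 0.1503 × 13.66 = 2.053 kg VSS/d.
Carbonaceous O₂ demand = substrate oxidised − cell-mass equivalent = 13.66 − 1.42 × 2.053 = 10.75 kg O₂/d.

R_O ≈ 10.7 kg O₂/d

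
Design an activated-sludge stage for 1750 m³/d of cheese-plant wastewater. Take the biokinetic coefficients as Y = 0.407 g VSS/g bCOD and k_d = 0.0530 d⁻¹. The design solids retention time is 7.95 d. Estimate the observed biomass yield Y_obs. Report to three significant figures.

Correct the yield for decay: Y_obs = Y/(1 + k_d θ_c) = 0.407 / (1 + 0.0530 × 7.95) = 0.407 / 1.421 = 0.2863.

Y_obs ≈ 0.286 g VSS/g bCOD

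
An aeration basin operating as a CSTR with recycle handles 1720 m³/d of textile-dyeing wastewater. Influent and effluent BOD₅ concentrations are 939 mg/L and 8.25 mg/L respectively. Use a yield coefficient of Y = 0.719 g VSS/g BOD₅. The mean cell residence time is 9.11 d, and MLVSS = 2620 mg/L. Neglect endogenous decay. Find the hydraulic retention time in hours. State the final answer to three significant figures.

Biomass mass balance (decay neglected): V·X = Y·Q·(S₀ − S)·θ_c, so V = 0.719 × 1720 × (939 − 8.25) × 9.11 / 2620 = 4002 m³.
HRT = V/Q = 4002 m³ / 1720 m³·d⁻¹ = 2.327 d × 24 = 55.85 h.

τ ≈ 55.8 h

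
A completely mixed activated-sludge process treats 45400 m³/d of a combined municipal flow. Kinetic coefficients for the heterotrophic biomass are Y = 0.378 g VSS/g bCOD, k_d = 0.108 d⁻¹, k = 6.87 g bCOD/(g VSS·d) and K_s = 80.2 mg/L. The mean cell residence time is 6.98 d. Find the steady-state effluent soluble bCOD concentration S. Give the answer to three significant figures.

S ≈ 8.59 mg/L

Effluent substrate depends only on kinetics and SRT: S = K_s(1 + k_d θ_c) / [θ_c(Yk − k_d) − 1] = 80.2 × (1 + 0.108 × 6.98) / [6.98 × (0.378 × 6.87 − 0.108) − 1] = 140.7 / 16.37 = 8.591 mg/L.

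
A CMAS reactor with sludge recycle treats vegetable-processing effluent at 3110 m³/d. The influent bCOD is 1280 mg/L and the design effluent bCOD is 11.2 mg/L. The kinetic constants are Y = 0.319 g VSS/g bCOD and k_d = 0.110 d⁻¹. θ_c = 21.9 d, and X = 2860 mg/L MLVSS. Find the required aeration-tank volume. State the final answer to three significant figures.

V ≈ 2830 m³

Rearranging the biomass balance for a CMAS with decay, V = Y·Q·ΔS·θ_c / [X·(1+k_d θ_c)] = 0.319 × 3110 × (1280 − 11.2) × 21.9 / [2860 × (1 + 0.110 × 21.9)] = 2.76×10^7 / 9750 = 2827 m³.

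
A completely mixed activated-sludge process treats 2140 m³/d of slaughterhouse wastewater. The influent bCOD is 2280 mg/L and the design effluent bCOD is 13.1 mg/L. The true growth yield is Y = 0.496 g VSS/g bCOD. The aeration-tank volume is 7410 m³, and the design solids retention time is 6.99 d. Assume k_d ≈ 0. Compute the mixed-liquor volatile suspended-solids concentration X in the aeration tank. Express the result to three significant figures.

X ≈ 2270 mg/L

Without decay, X = Y Q (S₀−S) θ_c / V = 0.496 × 2140 × (2280 − 13.1) × 6.99 / 7410 = 2270 mg/L.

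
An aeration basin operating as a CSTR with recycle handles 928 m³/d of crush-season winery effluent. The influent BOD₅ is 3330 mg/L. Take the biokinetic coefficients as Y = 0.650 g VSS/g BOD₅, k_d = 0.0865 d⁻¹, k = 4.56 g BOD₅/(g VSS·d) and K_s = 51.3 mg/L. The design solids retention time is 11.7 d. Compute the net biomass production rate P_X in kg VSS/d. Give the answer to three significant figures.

For a completely mixed reactor with recycle the Lawrence–McCarty relation gives S = K_s·(1 + k_d·θ_c) / [θ_c·(Y·k − k_d) − 1] = 51.3 × (1 + 0.0865 × 11.7) / [11.7 × (0.650 × 4.56 − 0.0865) − 1] = 103.2 / 32.67 = 3.160 mg/L.
Correct the yield for decay: Y_obs = Y/(1 + k_d θ_c) = 0.650 / (1 + 0.0865 × 11.7) = 0.650 / 2.012 = 0.3231.
Substrate removed = Q·(S₀ − S) = 928 m³/d × (3330 − 3.16) g/m³ = 3.09×10^6 g/d = 3087 kg/d.
P_X = Y_obs · Q(S₀ − S) = 0.3231 × 3087 = 997.4 kg VSS/d.

P_X ≈ 997 kg VSS/d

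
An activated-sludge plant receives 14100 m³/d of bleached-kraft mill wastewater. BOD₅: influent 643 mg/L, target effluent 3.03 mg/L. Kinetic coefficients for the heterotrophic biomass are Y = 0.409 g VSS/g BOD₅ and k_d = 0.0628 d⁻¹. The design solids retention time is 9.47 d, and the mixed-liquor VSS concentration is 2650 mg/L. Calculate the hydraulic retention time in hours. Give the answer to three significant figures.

τ ≈ 14.1 h

Rearranging the biomass balance for a CMAS with decay, V = Y·Q·ΔS·θ_c / [X·(1+k_d θ_c)] = 0.409 × 14100 × (643 − 3.03) × 9.47 / [2650 × (1 + 0.0628 × 9.47)] = 3.5×10^7 / 4226 = 8270 m³.
τ = V/Q = 8270/14100 = 0.5865 d, or 14.08 h.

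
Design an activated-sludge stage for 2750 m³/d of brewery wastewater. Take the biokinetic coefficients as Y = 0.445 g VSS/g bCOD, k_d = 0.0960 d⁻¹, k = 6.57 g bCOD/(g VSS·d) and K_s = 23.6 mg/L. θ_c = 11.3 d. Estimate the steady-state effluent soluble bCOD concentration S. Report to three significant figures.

Effluent substrate depends only on kinetics and SRT: S = K_s(1 + k_d θ_c) / [θ_c(Yk − k_d) − 1] = 23.6 × (1 + 0.0960 × 11.3) / [11.3 × (0.445 × 6.57 − 0.0960) − 1] = 49.20 / 30.95 = 1.590 mg/L.

S ≈ 1.59 mg/L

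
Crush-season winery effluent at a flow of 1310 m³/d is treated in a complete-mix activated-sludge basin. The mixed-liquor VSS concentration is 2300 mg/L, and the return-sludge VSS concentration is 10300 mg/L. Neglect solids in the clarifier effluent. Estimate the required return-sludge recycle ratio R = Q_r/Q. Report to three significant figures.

R ≈ 0.287

Solids balance on the clarifier gives (1+R)X = R·X_r, so R = X/(X_r − X) = 2300 / (10300 − 2300) = 0.2875.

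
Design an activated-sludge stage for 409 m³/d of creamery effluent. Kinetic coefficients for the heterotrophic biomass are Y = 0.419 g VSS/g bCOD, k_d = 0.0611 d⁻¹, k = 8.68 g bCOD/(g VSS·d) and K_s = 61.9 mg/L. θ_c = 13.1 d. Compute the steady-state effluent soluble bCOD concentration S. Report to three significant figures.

From the Monod/SRT balance for a CMAS, S = K_s·(1+k_d θ_c)/[θ_c·(Y k − k_d) − 1] = 61.9 × (1 + 0.0611 × 13.1) / [13.1 × (0.419 × 8.68 − 0.0611) − 1] = 111.4 / 45.84 = 2.431 mg/L.

S ≈ 2.43 mg/L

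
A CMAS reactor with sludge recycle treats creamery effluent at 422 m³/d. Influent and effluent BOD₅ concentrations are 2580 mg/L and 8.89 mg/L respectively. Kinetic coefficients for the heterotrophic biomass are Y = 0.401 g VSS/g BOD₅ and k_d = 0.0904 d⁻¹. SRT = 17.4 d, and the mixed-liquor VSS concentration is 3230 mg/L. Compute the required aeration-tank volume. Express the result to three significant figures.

From the SRT design equation V = Y Q (S₀−S) θ_c / [X (1 + k_d θ_c)] = 0.401 × 422 × (2580 − 8.89) × 17.4 / [3230 × (1 + 0.0904 × 17.4)] = 7.57×10^6 / 8311 = 910.9 m³.

V ≈ 911 m³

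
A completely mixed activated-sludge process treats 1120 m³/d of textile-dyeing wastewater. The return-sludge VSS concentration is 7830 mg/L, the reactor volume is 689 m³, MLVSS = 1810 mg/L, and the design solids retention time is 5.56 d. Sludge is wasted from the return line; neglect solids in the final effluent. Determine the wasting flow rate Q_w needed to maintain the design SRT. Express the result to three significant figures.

Q_w ≈ 28.6 m³/d

Q_w = (V·X)/(θ_c X_r) = 689.0 × 1810 / (5.56 × 7830) = 28.65 m³/d.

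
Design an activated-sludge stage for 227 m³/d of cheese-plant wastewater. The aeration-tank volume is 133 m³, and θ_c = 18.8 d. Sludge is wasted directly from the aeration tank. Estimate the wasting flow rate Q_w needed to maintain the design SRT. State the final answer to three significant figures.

Q_w ≈ 7.07 m³/d

Wasting from the aeration tank: Q_w = V / θ_c = 133.0 / 18.8 = 7.074 m³/d.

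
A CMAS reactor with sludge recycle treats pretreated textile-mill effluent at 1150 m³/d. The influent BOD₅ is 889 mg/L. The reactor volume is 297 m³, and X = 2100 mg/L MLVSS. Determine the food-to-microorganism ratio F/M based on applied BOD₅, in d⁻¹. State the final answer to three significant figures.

F/M = Q·S₀ / (V·X) = 1150 × 889 / (297.0 × 2100) = 1.639 g BOD₅·(g VSS·d)⁻¹.

F/M ≈ 1.64 d⁻¹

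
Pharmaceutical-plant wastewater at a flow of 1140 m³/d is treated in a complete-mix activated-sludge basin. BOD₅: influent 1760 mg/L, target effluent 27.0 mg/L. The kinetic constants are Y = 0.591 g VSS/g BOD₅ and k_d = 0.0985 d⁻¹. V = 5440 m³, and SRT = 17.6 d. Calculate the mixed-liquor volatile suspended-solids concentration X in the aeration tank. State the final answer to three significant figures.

X ≈ 1380 mg/L

X = Y·Q·ΔS·θ_c / [V·(1 + k_d θ_c)] = 0.591 × 1140 × (1760 − 27.0) × 17.6 / [5440 × (1 + 0.0985 × 17.6)] = 1382 mg/L.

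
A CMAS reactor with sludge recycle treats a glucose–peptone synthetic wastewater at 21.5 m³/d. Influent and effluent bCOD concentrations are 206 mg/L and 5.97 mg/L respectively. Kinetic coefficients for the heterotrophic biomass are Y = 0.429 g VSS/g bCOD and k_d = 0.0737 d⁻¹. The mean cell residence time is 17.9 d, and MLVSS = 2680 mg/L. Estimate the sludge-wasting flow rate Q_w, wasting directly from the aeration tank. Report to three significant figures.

Rearranging the biomass balance for a CMAS with decay, V = Y·Q·ΔS·θ_c / [X·(1+k_d θ_c)] = 0.429 × 21.5 × (206 − 5.97) × 17.9 / [2680 × (1 + 0.0737 × 17.9)] = 3.3×10^4 / 6216 = 5.313 m³.
For wasting at MLVSS concentration, Q_w = V/θ_c = 5.313/17.9 = 0.2968 m³/d.

Q_w ≈ 0.297 m³/d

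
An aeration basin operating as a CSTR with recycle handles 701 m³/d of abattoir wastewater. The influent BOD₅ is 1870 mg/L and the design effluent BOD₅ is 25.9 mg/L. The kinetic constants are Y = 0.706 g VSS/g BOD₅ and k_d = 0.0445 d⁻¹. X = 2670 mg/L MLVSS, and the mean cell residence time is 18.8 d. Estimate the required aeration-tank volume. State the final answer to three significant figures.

V ≈ 3500 m³

From the SRT design equation V = Y Q (S₀−S) θ_c / [X (1 + k_d θ_c)] = 0.706 × 701 × (1870 − 25.9) × 18.8 / [2670 × (1 + 0.0445 × 18.8)] = 1.72×10^7 / 4904 = 3499 m³.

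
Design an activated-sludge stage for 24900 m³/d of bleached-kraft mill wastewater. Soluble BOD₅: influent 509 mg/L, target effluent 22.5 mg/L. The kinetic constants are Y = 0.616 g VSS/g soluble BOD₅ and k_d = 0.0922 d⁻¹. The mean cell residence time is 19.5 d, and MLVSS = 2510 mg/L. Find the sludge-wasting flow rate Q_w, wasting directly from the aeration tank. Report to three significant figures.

Q_w ≈ 1060 m³/d

Rearranging the biomass balance for a CMAS with decay, V = Y·Q·ΔS·θ_c / [X·(1+k_d θ_c)] = 0.616 × 24900 × (509 − 22.5) × 19.5 / [2510 × (1 + 0.0922 × 19.5)] = 1.46×10^8 / 7023 = 20720 m³.
For wasting at MLVSS concentration, Q_w = V/θ_c = 20720/19.5 = 1063 m³/d.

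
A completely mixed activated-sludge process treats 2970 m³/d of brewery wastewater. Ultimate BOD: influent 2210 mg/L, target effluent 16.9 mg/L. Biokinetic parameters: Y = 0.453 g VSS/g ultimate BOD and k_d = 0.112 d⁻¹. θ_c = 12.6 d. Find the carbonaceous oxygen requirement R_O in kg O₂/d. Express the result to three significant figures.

The observed yield is Y_obs = Y/(1 + k_d·θ_c) = 0.453 / (1 + 0.112 × 12.6) = 0.453 / 2.411 = 0.1879 g VSS per g ultimate BOD removed.
ΔS = 2210 − 16.9 = 2193 mg/L, so the substrate removal rate is 2970 × 2193/1000 = 6514 kg ultimate BOD/d.
Biomass synthesised: P_X = Y_obs × 6514 = 1224 kg VSS/d.
R_O = Q·(S₀ − S) − 1.42·P_X = 6514 − 1.42 × 1224 = 4776 kg O₂/d.

R_O ≈ 4780 kg O₂/d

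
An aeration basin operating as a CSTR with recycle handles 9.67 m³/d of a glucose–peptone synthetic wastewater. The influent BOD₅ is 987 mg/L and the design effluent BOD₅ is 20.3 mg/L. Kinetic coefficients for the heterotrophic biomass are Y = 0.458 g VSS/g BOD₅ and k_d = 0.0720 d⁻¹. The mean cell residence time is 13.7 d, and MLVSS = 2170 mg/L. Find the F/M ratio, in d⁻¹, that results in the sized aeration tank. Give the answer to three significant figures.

Rearranging the biomass balance for a CMAS with decay, V = Y·Q·ΔS·θ_c / [X·(1+k_d θ_c)] = 0.458 × 9.67 × (987 − 20.3) × 13.7 / [2170 × (1 + 0.0720 × 13.7)] = 5.87×10^4 / 4310 = 13.61 m³.
F/M = Q·S₀ / (V·X) = 9.67 × 987 / (13.61 × 2170) = 0.3232 g BOD₅·(g VSS·d)⁻¹.

F/M ≈ 0.323 d⁻¹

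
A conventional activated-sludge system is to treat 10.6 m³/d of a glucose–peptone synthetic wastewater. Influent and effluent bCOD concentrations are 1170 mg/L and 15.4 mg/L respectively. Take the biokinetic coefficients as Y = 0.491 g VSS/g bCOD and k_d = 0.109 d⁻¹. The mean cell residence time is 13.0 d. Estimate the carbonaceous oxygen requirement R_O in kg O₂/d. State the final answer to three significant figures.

Correct the yield for decay: Y_obs = Y/(1 + k_d θ_c) = 0.491 / (1 + 0.109 × 13.0) = 0.491 / 2.417 = 0.2031.
Q·(S₀ − S) = 10.6 × (1170 − 15.4) × 10⁻³ = 12.24 kg/d removed.
Net sludge production P_X = 0.2031 × 12.24 = 2.486 kg VSS/d.
R_O = Q·ΔS − 1.42 P_X = 12.24 − 3.530 = 8.708 kg O₂/d.

R_O ≈ 8.71 kg O₂/d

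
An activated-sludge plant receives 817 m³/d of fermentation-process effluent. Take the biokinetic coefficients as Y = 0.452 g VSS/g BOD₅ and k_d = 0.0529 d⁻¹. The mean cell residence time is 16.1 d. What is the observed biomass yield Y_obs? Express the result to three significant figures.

Y_obs ≈ 0.244 g VSS/g BOD₅

Correct the yield for decay: Y_obs = Y/(1 + k_d θ_c) = 0.452 / (1 + 0.0529 × 16.1) = 0.452 / 1.852 = 0.2441.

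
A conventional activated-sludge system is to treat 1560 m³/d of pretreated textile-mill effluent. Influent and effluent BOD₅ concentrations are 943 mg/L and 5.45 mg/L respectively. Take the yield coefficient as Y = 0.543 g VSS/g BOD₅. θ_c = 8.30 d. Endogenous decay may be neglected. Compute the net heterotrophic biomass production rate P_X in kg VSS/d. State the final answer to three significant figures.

P_X ≈ 794 kg VSS/d

With endogenous decay neglected, the observed yield equals the true yield: Y_obs = Y = 0.543 g VSS/g BOD₅.
Substrate removed = Q·(S₀ − S) = 1560 m³/d × (943 − 5.45) g/m³ = 1.46×10^6 g/d = 1463 kg/d.
Biomass produced: P_X = Y_obs·Q·ΔS = 0.5430 × 1463 ≈ 794.2 kg VSS/d.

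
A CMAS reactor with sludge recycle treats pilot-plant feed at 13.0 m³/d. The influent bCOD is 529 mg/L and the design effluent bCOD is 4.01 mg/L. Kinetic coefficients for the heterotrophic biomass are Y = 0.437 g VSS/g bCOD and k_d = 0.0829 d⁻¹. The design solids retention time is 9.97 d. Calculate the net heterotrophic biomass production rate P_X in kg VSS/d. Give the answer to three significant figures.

P_X ≈ 1.63 kg VSS/d

The observed yield is Y_obs = Y/(1 + k_d·θ_c) = 0.437 / (1 + 0.0829 × 9.97) = 0.437 / 1.827 = 0.2393 g VSS per g bCOD removed.
Q·(S₀ − S) = 13.0 × (529 − 4.01) × 10⁻³ = 6.825 kg/d removed.
So the net sludge growth is P_X = 0.2393 × 6.825 = 1.633 kg VSS/d.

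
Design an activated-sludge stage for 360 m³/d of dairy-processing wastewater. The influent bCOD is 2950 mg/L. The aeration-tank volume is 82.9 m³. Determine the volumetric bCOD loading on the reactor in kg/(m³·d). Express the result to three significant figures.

Volumetric loading L_v = Q·S₀ / V = 360 × 2950 g/m³ / 82.90 m³ = 12811 g/(m³·d) = 12.81 kg bCOD/(m³·d).

L_v ≈ 12.8 kg bCOD/(m³·d)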